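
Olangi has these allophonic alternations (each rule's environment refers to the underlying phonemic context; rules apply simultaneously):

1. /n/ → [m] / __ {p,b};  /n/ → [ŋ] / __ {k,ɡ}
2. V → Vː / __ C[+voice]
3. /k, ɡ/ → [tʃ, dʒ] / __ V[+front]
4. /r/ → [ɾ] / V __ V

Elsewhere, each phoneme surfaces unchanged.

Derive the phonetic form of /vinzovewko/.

/v/ — not in any rule's target class → [v].
/i/ — between /v/ and /n/, before a voiced consonant — surfaces as [iː] (rule 2).
/n/ (between /i/ and /z/) is in the target of rule 1 but the environment (before a labial or velar stop) is not met → [n].
/z/ (between /n/ and /o/) is unaffected → [z].
/o/ — between /z/ and /v/, before a voiced consonant — surfaces as [oː] (rule 2).
/v/ — not in any rule's target class → [v].
/e/ (between /v/ and /w/) occurs before a voiced consonant → [eː] by rule 2.
/w/ (between /e/ and /k/): no rule targets it → [w].
/k/ (between /w/ and /o/) fails the environment for rule 3, so it stays [k].
/o/ (word-final) is in the target of rule 2 but the environment (before a voiced consonant) is not met → [o].

[viːnzoːveːwko]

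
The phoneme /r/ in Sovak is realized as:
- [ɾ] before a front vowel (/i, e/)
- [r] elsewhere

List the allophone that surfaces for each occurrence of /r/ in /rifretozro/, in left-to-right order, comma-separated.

Occurrence 1 (position 1): before a front vowel (/i, e/) → [ɾ].
Occurrence 2 (position 4): before a front vowel (/i, e/) → [ɾ].
Occurrence 3 (position 9): no conditioning environment matches → elsewhere allophone [r].

[ɾ], [ɾ], [r]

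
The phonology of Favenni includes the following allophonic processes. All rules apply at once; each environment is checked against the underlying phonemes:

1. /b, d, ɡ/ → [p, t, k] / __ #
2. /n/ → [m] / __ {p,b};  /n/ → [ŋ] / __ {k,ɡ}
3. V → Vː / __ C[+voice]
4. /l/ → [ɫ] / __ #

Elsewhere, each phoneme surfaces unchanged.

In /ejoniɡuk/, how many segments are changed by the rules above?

3

Segments that undergo a rule: /e/ → [eː] (rule 3); /o/ → [oː] (rule 3); /i/ → [iː] (rule 3).
All other segments surface unchanged.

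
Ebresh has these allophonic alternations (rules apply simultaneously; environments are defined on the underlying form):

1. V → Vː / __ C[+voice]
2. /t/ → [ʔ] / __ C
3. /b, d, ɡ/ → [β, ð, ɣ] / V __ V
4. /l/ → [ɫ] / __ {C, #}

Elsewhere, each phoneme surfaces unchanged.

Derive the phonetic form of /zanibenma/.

[zaːniːβeːnma]

/z/ — not in any rule's target class → [z].
Rule 1 applies to /a/ (between /z/ and /n/: before a voiced consonant) → [aː].
/n/ stays [n].
/i/ (between /n/ and /b/) occurs before a voiced consonant → [iː] by rule 1.
/b/ (between /i/ and /e/): between two vowels, so rule 3 applies → [β].
/e/ — between /b/ and /n/, before a voiced consonant — surfaces as [eː] (rule 1).
/n/ (between /e/ and /m/) is unaffected → [n].
/m/ (between /n/ and /a/): no rule targets it → [m].
/a/ (word-final) fails the environment for rule 1, so it stays [a].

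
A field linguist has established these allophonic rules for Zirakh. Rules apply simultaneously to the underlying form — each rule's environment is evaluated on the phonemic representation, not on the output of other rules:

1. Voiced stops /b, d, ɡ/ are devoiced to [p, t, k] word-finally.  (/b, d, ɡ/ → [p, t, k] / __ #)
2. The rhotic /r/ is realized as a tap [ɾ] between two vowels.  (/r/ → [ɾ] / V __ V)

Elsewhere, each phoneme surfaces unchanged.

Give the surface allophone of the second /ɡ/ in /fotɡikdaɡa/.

/ɡ/ (between /a/ and /a/) fails the environment for rule 1, so it stays [ɡ].

[ɡ]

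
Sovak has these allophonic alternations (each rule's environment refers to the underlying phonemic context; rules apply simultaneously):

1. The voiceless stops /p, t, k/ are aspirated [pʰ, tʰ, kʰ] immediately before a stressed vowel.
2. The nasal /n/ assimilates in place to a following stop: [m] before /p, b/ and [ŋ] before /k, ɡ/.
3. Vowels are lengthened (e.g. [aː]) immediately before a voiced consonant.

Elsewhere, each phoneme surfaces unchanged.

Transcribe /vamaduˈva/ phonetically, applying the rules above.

[vaːmaːduːˈva]

/v/ (word-initial): no rule targets it → [v].
/a/ meets the environment for rule 3 (before a voiced consonant) → [aː].
/m/ — not in any rule's target class → [m].
/a/ (between /m/ and /d/): before a voiced consonant, so rule 3 applies → [aː].
/d/ (between /a/ and /u/) is unaffected → [d].
/u/ (between /d/ and /v/): before a voiced consonant, so rule 3 applies → [uː].
/v/ stays [v].
/a/ (word-final): rule 3 targets it, but not before a voiced consonant → unchanged [a].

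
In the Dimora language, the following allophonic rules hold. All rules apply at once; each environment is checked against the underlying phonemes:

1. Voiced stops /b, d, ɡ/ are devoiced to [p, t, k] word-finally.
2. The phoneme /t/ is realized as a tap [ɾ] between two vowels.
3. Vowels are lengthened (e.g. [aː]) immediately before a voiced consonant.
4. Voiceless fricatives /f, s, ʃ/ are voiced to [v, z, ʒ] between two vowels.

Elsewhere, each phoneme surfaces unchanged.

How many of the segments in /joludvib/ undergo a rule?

4

Segments that undergo a rule: /o/ → [oː] (rule 3); /u/ → [uː] (rule 3); /i/ → [iː] (rule 3); /b/ → [p] (rule 1).
All other segments surface unchanged.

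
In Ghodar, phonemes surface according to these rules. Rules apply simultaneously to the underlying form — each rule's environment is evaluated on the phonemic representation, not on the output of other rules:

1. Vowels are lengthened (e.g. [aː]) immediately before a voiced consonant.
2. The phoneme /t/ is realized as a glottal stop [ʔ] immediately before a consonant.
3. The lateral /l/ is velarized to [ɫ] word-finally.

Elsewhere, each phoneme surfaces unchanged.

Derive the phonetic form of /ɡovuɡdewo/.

[ɡoːvuːɡdeːwo]

/ɡ/ (word-initial) is unaffected → [ɡ].
/o/ — between /ɡ/ and /v/, before a voiced consonant — surfaces as [oː] (rule 1).
/v/ — not in any rule's target class → [v].
/u/ (between /v/ and /ɡ/): before a voiced consonant, so rule 1 applies → [uː].
/ɡ/ (between /u/ and /d/) is unaffected → [ɡ].
/d/ (between /ɡ/ and /e/) is unaffected → [d].
/e/ — between /d/ and /w/, before a voiced consonant — surfaces as [eː] (rule 1).
/w/ — not in any rule's target class → [w].
/o/ (word-final) is in the target of rule 1 but the environment (before a voiced consonant) is not met → [o].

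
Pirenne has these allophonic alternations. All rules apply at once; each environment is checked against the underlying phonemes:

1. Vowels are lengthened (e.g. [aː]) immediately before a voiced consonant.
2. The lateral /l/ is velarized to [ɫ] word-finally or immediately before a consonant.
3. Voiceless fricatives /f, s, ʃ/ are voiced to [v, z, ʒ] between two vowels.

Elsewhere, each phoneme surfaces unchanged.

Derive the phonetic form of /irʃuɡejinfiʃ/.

[iːrʃuːɡeːjiːnfiʃ]

Rule 1 applies to /i/ (word-initial: before a voiced consonant) → [iː].
/ʃ/ (between /r/ and /u/) is in the target of rule 3 but the environment (between two vowels) is not met → [ʃ].
/u/ (between /ʃ/ and /ɡ/) occurs before a voiced consonant → [uː] by rule 1.
/e/ — between /ɡ/ and /j/, before a voiced consonant — surfaces as [eː] (rule 1).
/i/ — between /j/ and /n/, before a voiced consonant — surfaces as [iː] (rule 1).
/f/ (between /n/ and /i/) fails the environment for rule 3, so it stays [f].
/i/ — between /f/ and /ʃ/; rule 1 does not apply here → [i].
/ʃ/ (word-final): rule 3 targets it, but not between two vowels → unchanged [ʃ].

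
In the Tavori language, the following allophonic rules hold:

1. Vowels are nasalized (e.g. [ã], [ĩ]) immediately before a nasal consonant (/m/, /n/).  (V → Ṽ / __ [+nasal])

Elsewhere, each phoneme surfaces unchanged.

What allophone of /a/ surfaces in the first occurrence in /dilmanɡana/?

[ã]

/a/ — between /m/ and /n/, before a nasal consonant — surfaces as [ã] (rule 1).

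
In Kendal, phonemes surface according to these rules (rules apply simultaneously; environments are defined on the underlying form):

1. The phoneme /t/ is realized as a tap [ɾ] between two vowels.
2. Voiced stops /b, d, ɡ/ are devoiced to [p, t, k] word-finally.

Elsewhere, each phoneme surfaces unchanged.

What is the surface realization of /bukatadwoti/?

[bukaɾadwoɾi]

/b/ (word-initial) is in the target of rule 2 but the environment (word-finally) is not met → [b].
/u/ (between /b/ and /k/) is unaffected → [u].
/k/ stays [k].
/a/ (between /k/ and /t/): no rule targets it → [a].
Rule 1 applies to /t/ (between /a/ and /a/: between two vowels) → [ɾ].
/a/ (between /t/ and /d/) is unaffected → [a].
/d/ (between /a/ and /w/) is in the target of rule 2 but the environment (word-finally) is not met → [d].
/w/ (between /d/ and /o/): no rule targets it → [w].
/o/ — not in any rule's target class → [o].
/t/ meets the environment for rule 1 (between two vowels) → [ɾ].
/i/ — not in any rule's target class → [i].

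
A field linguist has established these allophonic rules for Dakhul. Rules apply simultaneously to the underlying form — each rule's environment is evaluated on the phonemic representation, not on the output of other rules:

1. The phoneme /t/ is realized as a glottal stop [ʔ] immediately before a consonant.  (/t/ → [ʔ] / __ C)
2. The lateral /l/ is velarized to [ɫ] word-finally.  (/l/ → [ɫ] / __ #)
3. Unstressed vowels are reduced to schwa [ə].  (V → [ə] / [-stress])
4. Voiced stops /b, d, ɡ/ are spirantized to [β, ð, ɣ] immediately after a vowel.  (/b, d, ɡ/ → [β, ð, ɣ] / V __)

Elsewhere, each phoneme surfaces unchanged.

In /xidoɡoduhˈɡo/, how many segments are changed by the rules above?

Segments that undergo a rule: /i/ → [ə] (rule 3); /d/ → [ð] (rule 4); /o/ → [ə] (rule 3); /ɡ/ → [ɣ] (rule 4); /o/ → [ə] (rule 3); /d/ → [ð] (rule 4); /u/ → [ə] (rule 3).
All other segments surface unchanged.

7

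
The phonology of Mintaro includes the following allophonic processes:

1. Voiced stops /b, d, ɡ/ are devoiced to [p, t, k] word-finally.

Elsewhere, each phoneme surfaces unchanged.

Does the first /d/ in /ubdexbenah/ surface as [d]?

Yes

/d/ (between /b/ and /e/): rule 1 targets it, but not word-finally → unchanged [d].
The actual realization is [d], which matches [d].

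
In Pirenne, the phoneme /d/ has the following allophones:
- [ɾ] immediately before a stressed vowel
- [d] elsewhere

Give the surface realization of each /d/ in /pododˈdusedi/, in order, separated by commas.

Occurrence 1 (position 3): no conditioning environment matches → elsewhere allophone [d].
Occurrence 2 (position 5): no conditioning environment matches → elsewhere allophone [d].
Occurrence 3 (position 6): immediately before a stressed vowel → [ɾ].
Occurrence 4 (position 10): no conditioning environment matches → elsewhere allophone [d].

[d], [d], [ɾ], [d]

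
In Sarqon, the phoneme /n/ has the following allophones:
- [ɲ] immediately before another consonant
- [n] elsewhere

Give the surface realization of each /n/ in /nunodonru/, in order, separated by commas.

[n], [n], [ɲ]

Occurrence 1 (position 1): no conditioning environment matches → elsewhere allophone [n].
Occurrence 2 (position 3): no conditioning environment matches → elsewhere allophone [n].
Occurrence 3 (position 7): immediately before another consonant → [ɲ].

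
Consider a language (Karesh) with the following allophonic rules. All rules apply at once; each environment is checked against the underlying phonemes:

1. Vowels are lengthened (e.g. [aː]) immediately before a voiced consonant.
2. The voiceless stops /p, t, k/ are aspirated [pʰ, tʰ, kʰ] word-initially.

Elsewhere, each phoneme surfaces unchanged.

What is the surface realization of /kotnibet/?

[kʰotniːbet]

Rule 2 applies to /k/ (word-initial: word-initially) → [kʰ].
/o/ — between /k/ and /t/; rule 1 does not apply here → [o].
/t/ (between /o/ and /n/) fails the environment for rule 2, so it stays [t].
/n/ (between /t/ and /i/): no rule targets it → [n].
Rule 1 applies to /i/ (between /n/ and /b/: before a voiced consonant) → [iː].
/b/ — not in any rule's target class → [b].
/e/ (between /b/ and /t/) fails the environment for rule 1, so it stays [e].
/t/ (word-final) is in the target of rule 2 but the environment (word-initially) is not met → [t].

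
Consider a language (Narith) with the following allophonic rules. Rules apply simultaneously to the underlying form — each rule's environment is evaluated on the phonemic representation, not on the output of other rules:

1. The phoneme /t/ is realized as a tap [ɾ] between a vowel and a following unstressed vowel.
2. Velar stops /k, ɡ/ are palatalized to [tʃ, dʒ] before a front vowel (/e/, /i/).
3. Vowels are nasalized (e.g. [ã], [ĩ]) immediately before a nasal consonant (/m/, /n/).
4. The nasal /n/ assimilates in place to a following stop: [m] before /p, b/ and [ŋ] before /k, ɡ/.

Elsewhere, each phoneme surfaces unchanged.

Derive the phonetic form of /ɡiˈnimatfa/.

[dʒĩˈnĩmatfa]

Rule 2 applies to /ɡ/ (word-initial: before a front vowel) → [dʒ].
/i/ (between /ɡ/ and /n/): before a nasal consonant, so rule 3 applies → [ĩ].
/n/ — between /i/ and /i/; rule 4 does not apply here → [n].
Rule 3 applies to /i/ (between /n/ and /m/: before a nasal consonant) → [ĩ].
/m/ (between /i/ and /a/): no rule targets it → [m].
/a/ — between /m/ and /t/; rule 3 does not apply here → [a].
/t/ — between /a/ and /f/; rule 1 does not apply here → [t].
/f/ (between /t/ and /a/): no rule targets it → [f].
/a/ (word-final) fails the environment for rule 3, so it stays [a].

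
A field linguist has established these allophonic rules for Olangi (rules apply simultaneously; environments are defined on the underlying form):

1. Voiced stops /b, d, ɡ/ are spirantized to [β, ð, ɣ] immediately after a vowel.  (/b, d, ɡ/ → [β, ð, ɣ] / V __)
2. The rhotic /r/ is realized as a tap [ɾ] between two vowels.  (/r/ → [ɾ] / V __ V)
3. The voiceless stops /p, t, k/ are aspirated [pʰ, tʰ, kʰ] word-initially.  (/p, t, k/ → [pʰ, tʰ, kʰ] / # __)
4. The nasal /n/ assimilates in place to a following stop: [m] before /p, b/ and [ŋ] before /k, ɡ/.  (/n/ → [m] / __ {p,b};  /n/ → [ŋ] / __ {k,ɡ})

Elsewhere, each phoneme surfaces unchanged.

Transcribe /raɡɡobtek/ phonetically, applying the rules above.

[raɣɡoβtek]

/r/ (word-initial): rule 2 targets it, but not between two vowels → unchanged [r].
/ɡ/ meets the environment for rule 1 (immediately after a vowel) → [ɣ].
/ɡ/ — between /ɡ/ and /o/; rule 1 does not apply here → [ɡ].
Rule 1 applies to /b/ (between /o/ and /t/: immediately after a vowel) → [β].
/t/ (between /b/ and /e/): rule 3 targets it, but not word-initially → unchanged [t].
/k/ (word-final) fails the environment for rule 3, so it stays [k].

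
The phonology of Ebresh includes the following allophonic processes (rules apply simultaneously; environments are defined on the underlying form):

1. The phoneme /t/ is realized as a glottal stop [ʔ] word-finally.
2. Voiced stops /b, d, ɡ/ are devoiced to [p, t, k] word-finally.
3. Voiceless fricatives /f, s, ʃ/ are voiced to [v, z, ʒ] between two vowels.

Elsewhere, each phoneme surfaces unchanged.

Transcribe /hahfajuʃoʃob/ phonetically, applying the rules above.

/h/ stays [h].
/a/ (between /h/ and /h/): no rule targets it → [a].
/h/ — not in any rule's target class → [h].
/f/ (between /h/ and /a/) fails the environment for rule 3, so it stays [f].
/a/ (between /f/ and /j/) is unaffected → [a].
/j/ stays [j].
/u/ (between /j/ and /ʃ/) is unaffected → [u].
/ʃ/ meets the environment for rule 3 (between two vowels) → [ʒ].
/o/ (between /ʃ/ and /ʃ/) is unaffected → [o].
/ʃ/ (between /o/ and /o/) occurs between two vowels → [ʒ] by rule 3.
/o/ (between /ʃ/ and /b/) is unaffected → [o].
/b/ (word-final) occurs word-finally → [p] by rule 2.

[hahfajuʒoʒop]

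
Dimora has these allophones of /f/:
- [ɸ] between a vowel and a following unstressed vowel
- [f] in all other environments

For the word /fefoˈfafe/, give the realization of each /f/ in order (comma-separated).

[f], [ɸ], [f], [ɸ]

Occurrence 1 (position 1): no conditioning environment matches → elsewhere allophone [f].
Occurrence 2 (position 3): between a vowel and a following unstressed vowel → [ɸ].
Occurrence 3 (position 5): no conditioning environment matches → elsewhere allophone [f].
Occurrence 4 (position 7): between a vowel and a following unstressed vowel → [ɸ].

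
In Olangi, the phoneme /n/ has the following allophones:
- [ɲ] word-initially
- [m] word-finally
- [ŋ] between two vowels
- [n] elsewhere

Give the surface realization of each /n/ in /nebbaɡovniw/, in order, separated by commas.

Occurrence 1 (position 1): word-initially → [ɲ].
Occurrence 2 (position 9): no conditioning environment matches → elsewhere allophone [n].

[ɲ], [n]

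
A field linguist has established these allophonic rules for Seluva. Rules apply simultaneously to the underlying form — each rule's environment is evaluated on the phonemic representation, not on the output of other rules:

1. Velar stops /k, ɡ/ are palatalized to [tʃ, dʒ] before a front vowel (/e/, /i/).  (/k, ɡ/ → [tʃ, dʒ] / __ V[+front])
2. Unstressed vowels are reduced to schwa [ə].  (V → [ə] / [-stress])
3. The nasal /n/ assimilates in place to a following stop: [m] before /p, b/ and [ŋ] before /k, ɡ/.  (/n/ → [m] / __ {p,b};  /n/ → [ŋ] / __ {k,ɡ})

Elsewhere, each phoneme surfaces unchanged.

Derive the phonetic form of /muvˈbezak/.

/u/ — between /m/ and /v/, in an unstressed syllable — surfaces as [ə] (rule 2).
/e/ (between /b/ and /z/): rule 2 targets it, but not in an unstressed syllable → unchanged [e].
Rule 2 applies to /a/ (between /z/ and /k/: in an unstressed syllable) → [ə].
/k/ (word-final) is in the target of rule 1 but the environment (before a front vowel) is not met → [k].

[məvˈbezək]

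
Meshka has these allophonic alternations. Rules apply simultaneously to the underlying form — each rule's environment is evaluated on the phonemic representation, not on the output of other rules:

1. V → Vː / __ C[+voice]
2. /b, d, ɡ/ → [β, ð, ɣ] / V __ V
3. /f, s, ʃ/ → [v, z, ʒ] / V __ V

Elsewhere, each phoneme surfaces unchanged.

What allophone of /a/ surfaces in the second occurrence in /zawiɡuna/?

/a/ — word-final; rule 1 does not apply here → [a].

[a]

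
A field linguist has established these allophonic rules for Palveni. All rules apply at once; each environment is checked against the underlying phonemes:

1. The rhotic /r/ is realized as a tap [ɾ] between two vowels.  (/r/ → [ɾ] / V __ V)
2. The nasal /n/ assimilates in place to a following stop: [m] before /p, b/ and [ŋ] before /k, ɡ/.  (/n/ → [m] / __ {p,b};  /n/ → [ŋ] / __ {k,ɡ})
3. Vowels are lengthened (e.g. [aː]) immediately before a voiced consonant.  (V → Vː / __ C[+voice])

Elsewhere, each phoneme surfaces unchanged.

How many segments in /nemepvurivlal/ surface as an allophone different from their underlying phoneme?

Segments that undergo a rule: /e/ → [eː] (rule 3); /u/ → [uː] (rule 3); /r/ → [ɾ] (rule 1); /i/ → [iː] (rule 3); /a/ → [aː] (rule 3).
All other segments surface unchanged.

5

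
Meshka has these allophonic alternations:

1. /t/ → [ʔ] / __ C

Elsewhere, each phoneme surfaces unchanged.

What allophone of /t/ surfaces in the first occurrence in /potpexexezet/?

/t/ (between /o/ and /p/): immediately before a consonant, so rule 1 applies → [ʔ].

[ʔ]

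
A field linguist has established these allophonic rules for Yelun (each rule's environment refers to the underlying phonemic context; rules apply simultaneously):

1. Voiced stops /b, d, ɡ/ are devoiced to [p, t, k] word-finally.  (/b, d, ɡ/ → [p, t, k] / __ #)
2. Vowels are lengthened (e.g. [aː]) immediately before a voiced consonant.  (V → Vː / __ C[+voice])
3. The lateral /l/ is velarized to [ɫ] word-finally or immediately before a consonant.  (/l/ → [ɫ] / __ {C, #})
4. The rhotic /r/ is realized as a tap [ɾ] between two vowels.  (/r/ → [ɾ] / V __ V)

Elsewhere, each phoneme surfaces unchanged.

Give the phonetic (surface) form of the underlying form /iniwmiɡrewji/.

[iːniːwmiːɡreːwji]

/i/ (word-initial) occurs before a voiced consonant → [iː] by rule 2.
/n/ stays [n].
Rule 2 applies to /i/ (between /n/ and /w/: before a voiced consonant) → [iː].
/w/ (between /i/ and /m/): no rule targets it → [w].
/m/ stays [m].
/i/ (between /m/ and /ɡ/): before a voiced consonant, so rule 2 applies → [iː].
/ɡ/ — between /i/ and /r/; rule 1 does not apply here → [ɡ].
/r/ (between /ɡ/ and /e/): rule 4 targets it, but not between two vowels → unchanged [r].
/e/ (between /r/ and /w/) occurs before a voiced consonant → [eː] by rule 2.
/w/ — not in any rule's target class → [w].
/j/ stays [j].
/i/ (word-final) is in the target of rule 2 but the environment (before a voiced consonant) is not met → [i].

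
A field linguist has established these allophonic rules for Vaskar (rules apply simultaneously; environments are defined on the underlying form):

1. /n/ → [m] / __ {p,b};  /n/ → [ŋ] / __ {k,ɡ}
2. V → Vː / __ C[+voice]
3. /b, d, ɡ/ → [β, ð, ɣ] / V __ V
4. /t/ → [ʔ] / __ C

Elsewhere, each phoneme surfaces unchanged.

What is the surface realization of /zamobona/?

[zaːmoːβoːna]

/z/ stays [z].
Rule 2 applies to /a/ (between /z/ and /m/: before a voiced consonant) → [aː].
/m/ — not in any rule's target class → [m].
/o/ (between /m/ and /b/): before a voiced consonant, so rule 2 applies → [oː].
/b/ (between /o/ and /o/): between two vowels, so rule 3 applies → [β].
Rule 2 applies to /o/ (between /b/ and /n/: before a voiced consonant) → [oː].
/n/ — between /o/ and /a/; rule 1 does not apply here → [n].
/a/ (word-final) fails the environment for rule 2, so it stays [a].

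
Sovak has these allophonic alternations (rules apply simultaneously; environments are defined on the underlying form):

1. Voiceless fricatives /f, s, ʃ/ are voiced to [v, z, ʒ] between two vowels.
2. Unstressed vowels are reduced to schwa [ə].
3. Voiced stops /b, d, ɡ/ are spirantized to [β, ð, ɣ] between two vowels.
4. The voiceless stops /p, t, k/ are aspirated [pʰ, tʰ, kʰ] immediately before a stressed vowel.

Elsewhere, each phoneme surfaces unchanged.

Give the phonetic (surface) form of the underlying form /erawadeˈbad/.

[ərəwəðəˈβad]

/e/ (word-initial): in an unstressed syllable, so rule 2 applies → [ə].
/r/ (between /e/ and /a/) is unaffected → [r].
/a/ — between /r/ and /w/, in an unstressed syllable — surfaces as [ə] (rule 2).
/w/ (between /a/ and /a/) is unaffected → [w].
Rule 2 applies to /a/ (between /w/ and /d/: in an unstressed syllable) → [ə].
/d/ — between /a/ and /e/, between two vowels — surfaces as [ð] (rule 3).
/e/ — between /d/ and /b/, in an unstressed syllable — surfaces as [ə] (rule 2).
/b/ (between /e/ and /a/): between two vowels, so rule 3 applies → [β].
/a/ — between /b/ and /d/; rule 2 does not apply here → [a].
/d/ (word-final): rule 3 targets it, but not between two vowels → unchanged [d].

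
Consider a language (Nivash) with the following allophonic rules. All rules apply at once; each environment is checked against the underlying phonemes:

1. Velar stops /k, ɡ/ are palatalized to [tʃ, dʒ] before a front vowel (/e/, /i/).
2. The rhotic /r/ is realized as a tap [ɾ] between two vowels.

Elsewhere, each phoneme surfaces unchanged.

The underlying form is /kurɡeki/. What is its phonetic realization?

[kurdʒetʃi]

/k/ (word-initial) is in the target of rule 1 but the environment (before a front vowel) is not met → [k].
/r/ (between /u/ and /ɡ/) fails the environment for rule 2, so it stays [r].
Rule 1 applies to /ɡ/ (between /r/ and /e/: before a front vowel) → [dʒ].
/k/ meets the environment for rule 1 (before a front vowel) → [tʃ].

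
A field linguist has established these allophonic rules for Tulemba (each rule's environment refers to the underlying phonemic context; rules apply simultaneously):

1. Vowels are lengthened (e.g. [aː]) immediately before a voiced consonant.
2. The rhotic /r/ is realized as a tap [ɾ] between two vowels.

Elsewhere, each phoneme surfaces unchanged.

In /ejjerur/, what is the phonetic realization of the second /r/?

/r/ (word-final): rule 2 targets it, but not between two vowels → unchanged [r].

[r]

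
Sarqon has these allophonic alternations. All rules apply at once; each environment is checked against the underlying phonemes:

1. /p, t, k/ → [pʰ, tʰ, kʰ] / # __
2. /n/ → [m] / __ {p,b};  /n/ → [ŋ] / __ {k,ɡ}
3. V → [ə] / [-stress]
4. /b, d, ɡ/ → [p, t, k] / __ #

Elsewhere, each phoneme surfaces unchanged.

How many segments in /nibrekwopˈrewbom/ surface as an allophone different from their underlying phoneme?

Segments that undergo a rule: /i/ → [ə] (rule 3); /e/ → [ə] (rule 3); /o/ → [ə] (rule 3); /o/ → [ə] (rule 3).
All other segments surface unchanged.

4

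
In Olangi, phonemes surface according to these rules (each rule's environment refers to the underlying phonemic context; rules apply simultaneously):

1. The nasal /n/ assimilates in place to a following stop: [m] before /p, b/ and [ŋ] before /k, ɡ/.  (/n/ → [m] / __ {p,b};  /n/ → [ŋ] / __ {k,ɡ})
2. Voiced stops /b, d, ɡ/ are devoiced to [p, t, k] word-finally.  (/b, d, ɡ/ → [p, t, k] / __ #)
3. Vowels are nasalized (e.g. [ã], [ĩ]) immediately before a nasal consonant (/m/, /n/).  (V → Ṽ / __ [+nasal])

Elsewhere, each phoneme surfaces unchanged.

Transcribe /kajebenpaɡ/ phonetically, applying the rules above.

[kajebẽmpak]

/k/ (word-initial) is unaffected → [k].
/a/ (between /k/ and /j/) is in the target of rule 3 but the environment (before a nasal consonant) is not met → [a].
/j/ (between /a/ and /e/): no rule targets it → [j].
/e/ (between /j/ and /b/) is in the target of rule 3 but the environment (before a nasal consonant) is not met → [e].
/b/ (between /e/ and /e/) is in the target of rule 2 but the environment (word-finally) is not met → [b].
Rule 3 applies to /e/ (between /b/ and /n/: before a nasal consonant) → [ẽ].
/n/ — between /e/ and /p/, before a labial or velar stop — surfaces as [m] (rule 1).
/p/ (between /n/ and /a/): no rule targets it → [p].
/a/ (between /p/ and /ɡ/) fails the environment for rule 3, so it stays [a].
/ɡ/ (word-final): word-finally, so rule 2 applies → [k].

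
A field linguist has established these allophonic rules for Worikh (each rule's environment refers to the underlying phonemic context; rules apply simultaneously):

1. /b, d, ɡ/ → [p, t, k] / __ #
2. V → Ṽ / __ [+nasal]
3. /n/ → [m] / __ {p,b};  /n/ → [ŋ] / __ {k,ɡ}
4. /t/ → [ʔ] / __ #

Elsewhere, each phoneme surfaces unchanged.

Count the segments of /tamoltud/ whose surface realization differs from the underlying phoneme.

2

Segments that undergo a rule: /a/ → [ã] (rule 2); /d/ → [t] (rule 1).
All other segments surface unchanged.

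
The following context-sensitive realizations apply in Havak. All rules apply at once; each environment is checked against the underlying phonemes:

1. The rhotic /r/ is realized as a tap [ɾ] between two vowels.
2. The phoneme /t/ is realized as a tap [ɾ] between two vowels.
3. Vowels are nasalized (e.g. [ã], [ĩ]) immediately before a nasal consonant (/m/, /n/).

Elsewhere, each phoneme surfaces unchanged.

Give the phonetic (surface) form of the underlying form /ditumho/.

[diɾũmho]

/d/ (word-initial): no rule targets it → [d].
/i/ (between /d/ and /t/) fails the environment for rule 3, so it stays [i].
Rule 2 applies to /t/ (between /i/ and /u/: between two vowels) → [ɾ].
Rule 3 applies to /u/ (between /t/ and /m/: before a nasal consonant) → [ũ].
/m/ (between /u/ and /h/) is unaffected → [m].
/h/ (between /m/ and /o/) is unaffected → [h].
/o/ (word-final): rule 3 targets it, but not before a nasal consonant → unchanged [o].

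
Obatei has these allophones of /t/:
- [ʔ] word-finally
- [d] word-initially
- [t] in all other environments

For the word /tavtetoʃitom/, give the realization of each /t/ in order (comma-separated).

Occurrence 1 (position 1): word-initially → [d].
Occurrence 2 (position 4): no conditioning environment matches → elsewhere allophone [t].
Occurrence 3 (position 6): no conditioning environment matches → elsewhere allophone [t].
Occurrence 4 (position 10): no conditioning environment matches → elsewhere allophone [t].

[d], [t], [t], [t]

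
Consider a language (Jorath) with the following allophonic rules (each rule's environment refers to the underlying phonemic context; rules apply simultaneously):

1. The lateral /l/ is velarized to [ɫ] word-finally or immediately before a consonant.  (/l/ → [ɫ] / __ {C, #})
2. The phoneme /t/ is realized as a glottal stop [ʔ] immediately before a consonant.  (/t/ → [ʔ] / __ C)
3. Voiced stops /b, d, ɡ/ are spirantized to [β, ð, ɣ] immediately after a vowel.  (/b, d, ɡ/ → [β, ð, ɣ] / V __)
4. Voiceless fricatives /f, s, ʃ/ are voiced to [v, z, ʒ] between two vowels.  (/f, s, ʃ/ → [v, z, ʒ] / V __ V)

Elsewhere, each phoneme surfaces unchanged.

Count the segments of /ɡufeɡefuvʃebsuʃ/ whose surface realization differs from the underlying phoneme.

4

Segments that undergo a rule: /f/ → [v] (rule 4); /ɡ/ → [ɣ] (rule 3); /f/ → [v] (rule 4); /b/ → [β] (rule 3).
All other segments surface unchanged.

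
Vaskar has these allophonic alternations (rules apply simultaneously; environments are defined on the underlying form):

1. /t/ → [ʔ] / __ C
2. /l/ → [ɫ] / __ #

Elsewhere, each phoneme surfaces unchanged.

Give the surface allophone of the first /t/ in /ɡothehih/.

[ʔ]

Rule 1 applies to /t/ (between /o/ and /h/: immediately before a consonant) → [ʔ].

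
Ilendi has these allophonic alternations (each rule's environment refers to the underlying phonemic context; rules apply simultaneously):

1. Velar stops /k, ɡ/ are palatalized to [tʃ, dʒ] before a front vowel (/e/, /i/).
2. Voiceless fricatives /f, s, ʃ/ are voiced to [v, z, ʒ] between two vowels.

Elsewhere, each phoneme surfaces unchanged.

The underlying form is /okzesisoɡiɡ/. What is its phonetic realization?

/k/ (between /o/ and /z/) fails the environment for rule 1, so it stays [k].
/s/ — between /e/ and /i/, between two vowels — surfaces as [z] (rule 2).
/s/ (between /i/ and /o/) occurs between two vowels → [z] by rule 2.
/ɡ/ (between /o/ and /i/) occurs before a front vowel → [dʒ] by rule 1.
/ɡ/ — word-final; rule 1 does not apply here → [ɡ].

[okzezizodʒiɡ]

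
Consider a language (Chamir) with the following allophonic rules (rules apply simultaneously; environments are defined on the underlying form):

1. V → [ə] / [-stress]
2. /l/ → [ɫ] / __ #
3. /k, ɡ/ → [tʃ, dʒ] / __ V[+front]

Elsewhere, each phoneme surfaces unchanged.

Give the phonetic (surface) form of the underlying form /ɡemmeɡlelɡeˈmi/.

/ɡ/ (word-initial) occurs before a front vowel → [dʒ] by rule 3.
/e/ meets the environment for rule 1 (in an unstressed syllable) → [ə].
/m/ stays [m].
/m/ stays [m].
/e/ (between /m/ and /ɡ/) occurs in an unstressed syllable → [ə] by rule 1.
/ɡ/ (between /e/ and /l/): rule 3 targets it, but not before a front vowel → unchanged [ɡ].
/l/ (between /ɡ/ and /e/): rule 2 targets it, but not word-finally → unchanged [l].
/e/ meets the environment for rule 1 (in an unstressed syllable) → [ə].
/l/ (between /e/ and /ɡ/): rule 2 targets it, but not word-finally → unchanged [l].
/ɡ/ (between /l/ and /e/) occurs before a front vowel → [dʒ] by rule 3.
/e/ — between /ɡ/ and /m/, in an unstressed syllable — surfaces as [ə] (rule 1).
/m/ (between /e/ and /i/): no rule targets it → [m].
/i/ (word-final) is in the target of rule 1 but the environment (in an unstressed syllable) is not met → [i].

[dʒəmməɡləldʒəˈmi]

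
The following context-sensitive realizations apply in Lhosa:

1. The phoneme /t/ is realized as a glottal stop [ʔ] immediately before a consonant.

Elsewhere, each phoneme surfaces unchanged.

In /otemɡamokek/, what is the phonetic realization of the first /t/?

[t]

/t/ (between /o/ and /e/): rule 1 targets it, but not immediately before a consonant → unchanged [t].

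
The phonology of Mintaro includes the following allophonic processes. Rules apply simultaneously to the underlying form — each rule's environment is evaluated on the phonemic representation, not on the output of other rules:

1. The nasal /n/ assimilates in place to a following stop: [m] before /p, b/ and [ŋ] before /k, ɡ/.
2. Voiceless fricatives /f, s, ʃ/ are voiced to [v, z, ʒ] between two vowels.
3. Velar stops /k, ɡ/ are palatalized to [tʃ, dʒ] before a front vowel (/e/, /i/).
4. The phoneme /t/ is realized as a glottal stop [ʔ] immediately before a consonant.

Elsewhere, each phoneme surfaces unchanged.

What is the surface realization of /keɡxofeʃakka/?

/k/ — word-initial, before a front vowel — surfaces as [tʃ] (rule 3).
/ɡ/ — between /e/ and /x/; rule 3 does not apply here → [ɡ].
/f/ (between /o/ and /e/) occurs between two vowels → [v] by rule 2.
/ʃ/ meets the environment for rule 2 (between two vowels) → [ʒ].
/k/ (between /a/ and /k/) fails the environment for rule 3, so it stays [k].
/k/ (between /k/ and /a/) is in the target of rule 3 but the environment (before a front vowel) is not met → [k].

[tʃeɡxoveʒakka]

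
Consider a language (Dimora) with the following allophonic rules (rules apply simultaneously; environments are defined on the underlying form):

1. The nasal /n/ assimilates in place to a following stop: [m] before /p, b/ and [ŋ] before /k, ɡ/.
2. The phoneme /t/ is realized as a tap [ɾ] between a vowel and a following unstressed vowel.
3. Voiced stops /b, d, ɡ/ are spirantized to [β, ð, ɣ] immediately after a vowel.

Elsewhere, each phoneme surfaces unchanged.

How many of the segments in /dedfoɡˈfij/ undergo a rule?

Segments that undergo a rule: /d/ → [ð] (rule 3); /ɡ/ → [ɣ] (rule 3).
All other segments surface unchanged.

2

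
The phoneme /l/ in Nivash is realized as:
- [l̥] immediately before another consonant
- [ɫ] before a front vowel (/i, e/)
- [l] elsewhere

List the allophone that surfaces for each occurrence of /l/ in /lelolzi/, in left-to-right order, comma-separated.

[ɫ], [l], [l̥]

Occurrence 1 (position 1): before a front vowel (/i, e/) → [ɫ].
Occurrence 2 (position 3): no conditioning environment matches → elsewhere allophone [l].
Occurrence 3 (position 5): immediately before another consonant → [l̥].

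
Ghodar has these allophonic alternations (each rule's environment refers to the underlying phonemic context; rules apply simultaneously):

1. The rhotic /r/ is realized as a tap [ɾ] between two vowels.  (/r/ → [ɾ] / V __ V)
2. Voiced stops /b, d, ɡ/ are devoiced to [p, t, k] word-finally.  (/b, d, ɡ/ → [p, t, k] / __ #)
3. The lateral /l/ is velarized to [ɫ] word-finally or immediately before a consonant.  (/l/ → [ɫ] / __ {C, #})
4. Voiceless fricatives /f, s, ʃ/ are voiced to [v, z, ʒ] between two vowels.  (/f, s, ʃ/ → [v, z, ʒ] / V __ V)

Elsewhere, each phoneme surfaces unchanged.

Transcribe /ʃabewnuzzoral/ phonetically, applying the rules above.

[ʃabewnuzzoɾaɫ]

/ʃ/ — word-initial; rule 4 does not apply here → [ʃ].
/a/ — not in any rule's target class → [a].
/b/ — between /a/ and /e/; rule 2 does not apply here → [b].
/e/ stays [e].
/w/ — not in any rule's target class → [w].
/n/ stays [n].
/u/ (between /n/ and /z/) is unaffected → [u].
/z/ (between /u/ and /z/) is unaffected → [z].
/z/ (between /z/ and /o/): no rule targets it → [z].
/o/ stays [o].
Rule 1 applies to /r/ (between /o/ and /a/: between two vowels) → [ɾ].
/a/ stays [a].
/l/ (word-final): word-finally or immediately before a consonant, so rule 3 applies → [ɫ].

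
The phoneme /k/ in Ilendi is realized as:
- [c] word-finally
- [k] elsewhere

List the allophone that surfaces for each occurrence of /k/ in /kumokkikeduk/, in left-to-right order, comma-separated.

[k], [k], [k], [k], [c]

Occurrence 1 (position 1): no conditioning environment matches → elsewhere allophone [k].
Occurrence 2 (position 5): no conditioning environment matches → elsewhere allophone [k].
Occurrence 3 (position 6): no conditioning environment matches → elsewhere allophone [k].
Occurrence 4 (position 8): no conditioning environment matches → elsewhere allophone [k].
Occurrence 5 (position 12): word-finally → [c].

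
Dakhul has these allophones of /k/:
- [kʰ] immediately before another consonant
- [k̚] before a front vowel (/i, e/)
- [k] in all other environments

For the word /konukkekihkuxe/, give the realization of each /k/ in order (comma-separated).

[k], [kʰ], [k̚], [k̚], [k]

Occurrence 1 (position 1): no conditioning environment matches → elsewhere allophone [k].
Occurrence 2 (position 5): immediately before another consonant → [kʰ].
Occurrence 3 (position 6): before a front vowel (/i, e/) → [k̚].
Occurrence 4 (position 8): before a front vowel (/i, e/) → [k̚].
Occurrence 5 (position 11): no conditioning environment matches → elsewhere allophone [k].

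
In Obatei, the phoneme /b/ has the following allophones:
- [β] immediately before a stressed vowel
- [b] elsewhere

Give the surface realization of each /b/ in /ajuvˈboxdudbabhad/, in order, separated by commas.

Occurrence 1 (position 5): immediately before a stressed vowel → [β].
Occurrence 2 (position 11): no conditioning environment matches → elsewhere allophone [b].
Occurrence 3 (position 13): no conditioning environment matches → elsewhere allophone [b].

[β], [b], [b]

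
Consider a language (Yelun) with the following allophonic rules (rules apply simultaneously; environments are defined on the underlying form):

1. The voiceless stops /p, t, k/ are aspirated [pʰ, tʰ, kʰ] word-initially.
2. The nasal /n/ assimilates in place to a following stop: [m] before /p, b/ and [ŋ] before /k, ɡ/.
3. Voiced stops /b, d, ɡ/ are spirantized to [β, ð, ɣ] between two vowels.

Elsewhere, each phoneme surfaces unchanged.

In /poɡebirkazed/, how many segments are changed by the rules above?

Segments that undergo a rule: /p/ → [pʰ] (rule 1); /ɡ/ → [ɣ] (rule 3); /b/ → [β] (rule 3).
All other segments surface unchanged.

3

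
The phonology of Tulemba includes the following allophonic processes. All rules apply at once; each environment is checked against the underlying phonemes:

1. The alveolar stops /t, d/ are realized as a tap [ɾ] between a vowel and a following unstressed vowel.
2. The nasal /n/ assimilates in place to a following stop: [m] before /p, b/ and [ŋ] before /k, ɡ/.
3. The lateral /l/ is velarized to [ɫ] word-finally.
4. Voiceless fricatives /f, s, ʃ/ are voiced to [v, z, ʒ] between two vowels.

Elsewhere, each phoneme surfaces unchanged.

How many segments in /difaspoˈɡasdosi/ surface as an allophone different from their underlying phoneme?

Segments that undergo a rule: /f/ → [v] (rule 4); /s/ → [z] (rule 4).
All other segments surface unchanged.

2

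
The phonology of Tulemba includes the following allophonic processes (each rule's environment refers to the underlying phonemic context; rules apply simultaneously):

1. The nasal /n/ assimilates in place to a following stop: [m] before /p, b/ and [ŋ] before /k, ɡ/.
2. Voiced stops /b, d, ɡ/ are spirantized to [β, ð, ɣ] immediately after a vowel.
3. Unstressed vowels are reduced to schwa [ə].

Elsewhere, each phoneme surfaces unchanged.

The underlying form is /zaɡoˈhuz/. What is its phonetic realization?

/a/ — between /z/ and /ɡ/, in an unstressed syllable — surfaces as [ə] (rule 3).
/ɡ/ meets the environment for rule 2 (immediately after a vowel) → [ɣ].
/o/ (between /ɡ/ and /h/) occurs in an unstressed syllable → [ə] by rule 3.
/u/ (between /h/ and /z/) is in the target of rule 3 but the environment (in an unstressed syllable) is not met → [u].

[zəɣəˈhuz]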